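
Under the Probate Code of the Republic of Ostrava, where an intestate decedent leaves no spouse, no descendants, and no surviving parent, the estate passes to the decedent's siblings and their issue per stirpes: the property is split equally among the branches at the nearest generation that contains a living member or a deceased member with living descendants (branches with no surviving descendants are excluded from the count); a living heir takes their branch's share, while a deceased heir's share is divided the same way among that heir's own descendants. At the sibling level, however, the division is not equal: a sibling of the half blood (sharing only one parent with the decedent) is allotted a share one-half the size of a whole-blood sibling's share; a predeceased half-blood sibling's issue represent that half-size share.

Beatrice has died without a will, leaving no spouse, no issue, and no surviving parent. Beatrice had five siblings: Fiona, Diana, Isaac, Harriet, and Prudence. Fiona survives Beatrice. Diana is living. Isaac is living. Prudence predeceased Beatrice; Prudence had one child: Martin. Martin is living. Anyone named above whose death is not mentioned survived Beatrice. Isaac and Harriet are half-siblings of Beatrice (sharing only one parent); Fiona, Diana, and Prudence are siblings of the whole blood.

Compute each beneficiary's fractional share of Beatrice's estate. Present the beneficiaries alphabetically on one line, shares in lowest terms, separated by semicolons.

Diana 1/4; Fiona 1/4; Harriet 1/8; Isaac 1/8; Martin 1/4

No spouse, descendants, or parent survives, so the estate passes to Beatrice's siblings per stirpes.
Half-blood siblings count for one-half the weight of whole-blood siblings at the initial division.
Dividing 1 in proportion to weights (total weight 4): Fiona (weight 1) → 1/4; Diana (weight 1) → 1/4; Isaac (weight 1/2) → 1/8; Harriet (weight 1/2) → 1/8; Prudence (weight 1) → 1/4.
Fiona is living and takes 1/4.
Diana is living and takes 1/4.
Isaac is living and takes 1/8.
Harriet is living and takes 1/8.
Prudence predeceased; the 1/4 allotted to Prudence's branch passes to Prudence's issue by representation.
Martin is the sole taker at this level and receives the full 1/4.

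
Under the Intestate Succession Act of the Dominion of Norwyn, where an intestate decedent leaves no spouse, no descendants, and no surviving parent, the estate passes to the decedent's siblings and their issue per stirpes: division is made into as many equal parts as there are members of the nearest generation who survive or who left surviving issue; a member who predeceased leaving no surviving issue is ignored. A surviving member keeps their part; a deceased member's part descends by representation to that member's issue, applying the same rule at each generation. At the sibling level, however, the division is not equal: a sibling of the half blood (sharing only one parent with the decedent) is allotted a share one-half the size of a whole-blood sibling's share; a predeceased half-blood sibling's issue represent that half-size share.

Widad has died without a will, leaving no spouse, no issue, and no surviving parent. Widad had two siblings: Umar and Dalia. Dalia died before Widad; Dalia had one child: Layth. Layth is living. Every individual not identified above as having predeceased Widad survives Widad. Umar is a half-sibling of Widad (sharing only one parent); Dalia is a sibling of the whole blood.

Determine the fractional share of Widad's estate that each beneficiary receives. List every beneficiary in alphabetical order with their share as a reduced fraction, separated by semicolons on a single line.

Layth 2/3; Umar 1/3

No spouse, descendants, or parent survives, so the estate passes to Widad's siblings per stirpes.
Half-blood siblings count for one-half the weight of whole-blood siblings at the initial division.
Dividing 1 in proportion to weights (total weight 3/2): Umar (weight 1/2) → 1/3; Dalia (weight 1) → 2/3.
Umar is living and takes 1/3.
Dalia predeceased; the 2/3 allotted to Dalia's branch passes to Dalia's issue by representation.
Layth is the sole taker at this level and receives the full 2/3.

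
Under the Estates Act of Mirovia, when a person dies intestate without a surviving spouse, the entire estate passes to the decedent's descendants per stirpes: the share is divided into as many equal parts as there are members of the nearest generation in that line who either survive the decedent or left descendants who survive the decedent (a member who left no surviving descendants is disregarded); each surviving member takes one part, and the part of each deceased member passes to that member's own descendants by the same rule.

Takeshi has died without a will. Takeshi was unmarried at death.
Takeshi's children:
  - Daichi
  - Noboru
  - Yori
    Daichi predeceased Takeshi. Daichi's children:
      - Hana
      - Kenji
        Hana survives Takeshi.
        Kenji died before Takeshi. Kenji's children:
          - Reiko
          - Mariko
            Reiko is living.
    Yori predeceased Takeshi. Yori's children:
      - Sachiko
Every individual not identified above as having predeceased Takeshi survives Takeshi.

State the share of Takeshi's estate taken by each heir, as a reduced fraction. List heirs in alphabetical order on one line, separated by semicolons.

There is no surviving spouse, so the entire estate passes to Takeshi's descendants per stirpes.
The estate is divided into 3 equal shares of 1/3 among Daichi, Noboru, Yori.
Daichi predeceased; the 1/3 allotted to Daichi's branch passes to Daichi's issue by representation.
The 1/3 is divided into 2 equal shares of 1/6 among Hana, Kenji.
Hana is living and takes 1/6.
Kenji predeceased; the 1/6 allotted to Kenji's branch passes to Kenji's issue by representation.
The 1/6 is divided into 2 equal shares of 1/12 among Reiko, Mariko.
Reiko is living and takes 1/12.
Mariko is living and takes 1/12.
Noboru is living and takes 1/3.
Yori predeceased; the 1/3 allotted to Yori's branch passes to Yori's issue by representation.
Sachiko is the sole taker at this level and receives the full 1/3.

Hana 1/6; Mariko 1/12; Noboru 1/3; Reiko 1/12; Sachiko 1/3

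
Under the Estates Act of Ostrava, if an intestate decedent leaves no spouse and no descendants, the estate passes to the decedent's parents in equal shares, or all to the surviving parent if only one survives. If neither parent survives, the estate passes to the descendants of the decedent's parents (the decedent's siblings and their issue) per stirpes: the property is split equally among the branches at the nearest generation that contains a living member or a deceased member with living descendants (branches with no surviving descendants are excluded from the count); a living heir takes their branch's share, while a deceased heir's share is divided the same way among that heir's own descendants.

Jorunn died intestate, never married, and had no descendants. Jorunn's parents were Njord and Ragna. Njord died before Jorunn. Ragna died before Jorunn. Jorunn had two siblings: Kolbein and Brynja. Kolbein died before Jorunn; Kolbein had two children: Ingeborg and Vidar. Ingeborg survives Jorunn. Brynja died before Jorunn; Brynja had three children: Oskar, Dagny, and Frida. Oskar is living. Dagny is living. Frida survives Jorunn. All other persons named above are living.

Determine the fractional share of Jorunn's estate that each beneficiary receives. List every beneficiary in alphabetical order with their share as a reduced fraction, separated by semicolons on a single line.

Neither parent survives and there are no descendants, so the estate passes to Jorunn's siblings and their issue per stirpes.
The estate is divided into 2 equal shares of 1/2 among Kolbein, Brynja.
Kolbein predeceased; the 1/2 allotted to Kolbein's branch passes to Kolbein's issue by representation.
The 1/2 is divided into 2 equal shares of 1/4 among Ingeborg, Vidar.
Ingeborg is living and takes 1/4.
Vidar is living and takes 1/4.
Brynja predeceased; the 1/2 allotted to Brynja's branch passes to Brynja's issue by representation.
The 1/2 is divided into 3 equal shares of 1/6 among Oskar, Dagny, Frida.
Oskar is living and takes 1/6.
Dagny is living and takes 1/6.
Frida is living and takes 1/6.

Dagny 1/6; Frida 1/6; Ingeborg 1/4; Oskar 1/6; Vidar 1/4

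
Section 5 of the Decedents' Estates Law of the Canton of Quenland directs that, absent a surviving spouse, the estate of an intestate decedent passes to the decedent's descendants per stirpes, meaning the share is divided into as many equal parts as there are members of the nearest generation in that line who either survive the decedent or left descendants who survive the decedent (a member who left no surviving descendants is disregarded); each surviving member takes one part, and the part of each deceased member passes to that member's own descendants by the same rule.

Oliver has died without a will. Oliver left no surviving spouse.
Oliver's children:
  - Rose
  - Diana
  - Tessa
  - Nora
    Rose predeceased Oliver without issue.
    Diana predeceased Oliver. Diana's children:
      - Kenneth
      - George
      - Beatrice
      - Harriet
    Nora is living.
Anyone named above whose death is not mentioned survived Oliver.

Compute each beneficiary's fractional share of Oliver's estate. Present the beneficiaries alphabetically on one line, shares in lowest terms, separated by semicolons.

Beatrice 1/12; George 1/12; Harriet 1/12; Kenneth 1/12; Nora 1/3; Tessa 1/3

There is no surviving spouse, so the entire estate passes to Oliver's descendants per stirpes.
Rose left no surviving issue, so that branch lapses and is disregarded.
The estate is divided into 3 equal shares of 1/3 among Diana, Tessa, Nora.
Diana predeceased; the 1/3 allotted to Diana's branch passes to Diana's issue by representation.
The 1/3 is divided into 4 equal shares of 1/12 among Kenneth, George, Beatrice, Harriet.
Kenneth is living and takes 1/12.
George is living and takes 1/12.
Beatrice is living and takes 1/12.
Harriet is living and takes 1/12.
Tessa is living and takes 1/3.
Nora is living and takes 1/3.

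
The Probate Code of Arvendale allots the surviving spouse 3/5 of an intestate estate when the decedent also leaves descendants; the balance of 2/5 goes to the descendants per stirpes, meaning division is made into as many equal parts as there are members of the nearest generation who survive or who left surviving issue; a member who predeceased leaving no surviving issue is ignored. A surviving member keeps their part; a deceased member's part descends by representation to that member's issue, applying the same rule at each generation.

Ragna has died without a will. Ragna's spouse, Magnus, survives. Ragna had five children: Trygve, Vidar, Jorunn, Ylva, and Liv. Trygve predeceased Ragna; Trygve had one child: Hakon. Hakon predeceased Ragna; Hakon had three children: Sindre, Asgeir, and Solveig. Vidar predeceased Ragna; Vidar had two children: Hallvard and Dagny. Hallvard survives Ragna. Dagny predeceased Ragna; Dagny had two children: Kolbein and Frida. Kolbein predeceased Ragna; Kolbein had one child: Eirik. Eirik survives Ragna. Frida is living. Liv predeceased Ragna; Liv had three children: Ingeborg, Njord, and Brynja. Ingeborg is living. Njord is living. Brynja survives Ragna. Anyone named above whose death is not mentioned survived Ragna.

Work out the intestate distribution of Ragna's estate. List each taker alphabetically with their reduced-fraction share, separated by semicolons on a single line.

Asgeir 2/75; Brynja 2/75; Eirik 1/50; Frida 1/50; Hallvard 1/25; Ingeborg 2/75; Jorunn 2/25; Magnus 3/5; Njord 2/75; Sindre 2/75; Solveig 2/75; Ylva 2/25

Magnus, as surviving spouse, takes 3/5.
The remaining 2/5 passes to Ragna's descendants per stirpes.
The 2/5 is divided into 5 equal shares of 2/25 among Trygve, Vidar, Jorunn, Ylva, Liv.
Trygve predeceased; the 2/25 allotted to Trygve's branch passes to Trygve's issue by representation.
Hakon's line is the sole branch at this level, so the full 2/25 passes to Hakon's issue by representation.
The 2/25 is divided into 3 equal shares of 2/75 among Sindre, Asgeir, Solveig.
Sindre is living and takes 2/75.
Asgeir is living and takes 2/75.
Solveig is living and takes 2/75.
Vidar predeceased; the 2/25 allotted to Vidar's branch passes to Vidar's issue by representation.
The 2/25 is divided into 2 equal shares of 1/25 among Hallvard, Dagny.
Hallvard is living and takes 1/25.
Dagny predeceased; the 1/25 allotted to Dagny's branch passes to Dagny's issue by representation.
The 1/25 is divided into 2 equal shares of 1/50 among Kolbein, Frida.
Kolbein predeceased; the 1/50 allotted to Kolbein's branch passes to Kolbein's issue by representation.
Eirik is the sole taker at this level and receives the full 1/50.
Frida is living and takes 1/50.
Jorunn is living and takes 2/25.
Ylva is living and takes 2/25.
Liv predeceased; the 2/25 allotted to Liv's branch passes to Liv's issue by representation.
The 2/25 is divided into 3 equal shares of 2/75 among Ingeborg, Njord, Brynja.
Ingeborg is living and takes 2/75.
Njord is living and takes 2/75.
Brynja is living and takes 2/75.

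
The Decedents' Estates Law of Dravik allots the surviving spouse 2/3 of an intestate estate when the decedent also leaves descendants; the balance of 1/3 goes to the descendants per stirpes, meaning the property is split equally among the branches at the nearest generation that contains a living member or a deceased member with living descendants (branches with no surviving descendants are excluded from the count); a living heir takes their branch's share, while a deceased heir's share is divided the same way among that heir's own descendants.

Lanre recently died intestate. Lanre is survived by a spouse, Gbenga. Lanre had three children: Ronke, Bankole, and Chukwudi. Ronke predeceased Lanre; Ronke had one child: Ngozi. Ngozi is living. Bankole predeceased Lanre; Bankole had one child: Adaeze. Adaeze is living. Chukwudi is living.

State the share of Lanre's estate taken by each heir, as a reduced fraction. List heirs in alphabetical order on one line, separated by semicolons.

Adaeze 1/9; Chukwudi 1/9; Gbenga 2/3; Ngozi 1/9

Gbenga, as surviving spouse, takes 2/3.
The remaining 1/3 passes to Lanre's descendants per stirpes.
The 1/3 is divided into 3 equal shares of 1/9 among Ronke, Bankole, Chukwudi.
Ronke predeceased; the 1/9 allotted to Ronke's branch passes to Ronke's issue by representation.
Ngozi is the sole taker at this level and receives the full 1/9.
Bankole predeceased; the 1/9 allotted to Bankole's branch passes to Bankole's issue by representation.
Adaeze is the sole taker at this level and receives the full 1/9.
Chukwudi is living and takes 1/9.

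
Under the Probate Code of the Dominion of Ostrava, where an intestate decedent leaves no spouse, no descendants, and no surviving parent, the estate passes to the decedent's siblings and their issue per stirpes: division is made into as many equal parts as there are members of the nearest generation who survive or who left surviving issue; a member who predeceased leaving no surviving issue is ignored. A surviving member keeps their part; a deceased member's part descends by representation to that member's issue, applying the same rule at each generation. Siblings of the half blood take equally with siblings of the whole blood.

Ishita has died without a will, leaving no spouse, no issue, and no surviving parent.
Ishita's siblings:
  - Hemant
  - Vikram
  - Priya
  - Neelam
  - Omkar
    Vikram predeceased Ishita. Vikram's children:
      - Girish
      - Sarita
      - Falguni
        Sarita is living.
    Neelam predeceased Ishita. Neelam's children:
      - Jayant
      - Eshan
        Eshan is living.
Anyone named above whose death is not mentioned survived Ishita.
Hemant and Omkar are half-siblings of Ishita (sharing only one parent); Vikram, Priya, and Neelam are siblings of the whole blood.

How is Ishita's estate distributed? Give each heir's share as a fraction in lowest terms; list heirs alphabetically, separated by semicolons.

Eshan 1/10; Falguni 1/15; Girish 1/15; Hemant 1/5; Jayant 1/10; Omkar 1/5; Priya 1/5; Sarita 1/15

No spouse, descendants, or parent survives, so the estate passes to Ishita's siblings per stirpes.
Half-blood and whole-blood siblings take equally under the stated rule.
The estate is divided into 5 equal shares of 1/5 among Hemant, Vikram, Priya, Neelam, Omkar.
Hemant is living and takes 1/5.
Vikram predeceased; the 1/5 allotted to Vikram's branch passes to Vikram's issue by representation.
The 1/5 is divided into 3 equal shares of 1/15 among Girish, Sarita, Falguni.
Girish is living and takes 1/15.
Sarita is living and takes 1/15.
Falguni is living and takes 1/15.
Priya is living and takes 1/5.
Neelam predeceased; the 1/5 allotted to Neelam's branch passes to Neelam's issue by representation.
The 1/5 is divided into 2 equal shares of 1/10 among Jayant, Eshan.
Jayant is living and takes 1/10.
Eshan is living and takes 1/10.
Omkar is living and takes 1/5.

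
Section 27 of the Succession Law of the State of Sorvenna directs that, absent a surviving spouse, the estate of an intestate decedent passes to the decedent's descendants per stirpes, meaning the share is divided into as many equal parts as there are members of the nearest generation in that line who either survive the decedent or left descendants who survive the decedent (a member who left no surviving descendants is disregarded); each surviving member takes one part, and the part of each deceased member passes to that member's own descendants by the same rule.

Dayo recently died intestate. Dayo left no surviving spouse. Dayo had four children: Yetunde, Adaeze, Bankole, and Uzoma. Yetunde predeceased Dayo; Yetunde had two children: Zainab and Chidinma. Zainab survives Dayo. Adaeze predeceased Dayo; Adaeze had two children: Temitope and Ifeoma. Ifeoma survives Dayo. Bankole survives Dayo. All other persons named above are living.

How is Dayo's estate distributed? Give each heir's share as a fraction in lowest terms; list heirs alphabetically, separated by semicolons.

Bankole 1/4; Chidinma 1/8; Ifeoma 1/8; Temitope 1/8; Uzoma 1/4; Zainab 1/8

There is no surviving spouse, so the entire estate passes to Dayo's descendants per stirpes.
The estate is divided into 4 equal shares of 1/4 among Yetunde, Adaeze, Bankole, Uzoma.
Yetunde predeceased; the 1/4 allotted to Yetunde's branch passes to Yetunde's issue by representation.
The 1/4 is divided into 2 equal shares of 1/8 among Zainab, Chidinma.
Zainab is living and takes 1/8.
Chidinma is living and takes 1/8.
Adaeze predeceased; the 1/4 allotted to Adaeze's branch passes to Adaeze's issue by representation.
The 1/4 is divided into 2 equal shares of 1/8 among Temitope, Ifeoma.
Temitope is living and takes 1/8.
Ifeoma is living and takes 1/8.
Bankole is living and takes 1/4.
Uzoma is living and takes 1/4.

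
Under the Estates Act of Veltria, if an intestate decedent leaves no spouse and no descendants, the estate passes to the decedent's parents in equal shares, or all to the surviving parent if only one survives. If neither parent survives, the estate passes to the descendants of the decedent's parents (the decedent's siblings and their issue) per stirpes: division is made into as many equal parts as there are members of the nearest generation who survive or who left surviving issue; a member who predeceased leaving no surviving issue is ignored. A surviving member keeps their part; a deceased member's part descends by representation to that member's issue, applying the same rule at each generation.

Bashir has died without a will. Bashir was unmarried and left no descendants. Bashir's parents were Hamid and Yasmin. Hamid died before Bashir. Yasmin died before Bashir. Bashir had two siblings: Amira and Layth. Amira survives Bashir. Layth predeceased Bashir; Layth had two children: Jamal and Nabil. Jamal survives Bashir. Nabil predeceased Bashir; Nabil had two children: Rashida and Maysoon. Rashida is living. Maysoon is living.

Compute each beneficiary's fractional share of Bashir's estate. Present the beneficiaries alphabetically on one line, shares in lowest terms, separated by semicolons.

Amira 1/2; Jamal 1/4; Maysoon 1/8; Rashida 1/8

Neither parent survives and there are no descendants, so the estate passes to Bashir's siblings and their issue per stirpes.
The estate is divided into 2 equal shares of 1/2 among Amira, Layth.
Amira is living and takes 1/2.
Layth predeceased; the 1/2 allotted to Layth's branch passes to Layth's issue by representation.
The 1/2 is divided into 2 equal shares of 1/4 among Jamal, Nabil.
Jamal is living and takes 1/4.
Nabil predeceased; the 1/4 allotted to Nabil's branch passes to Nabil's issue by representation.
The 1/4 is divided into 2 equal shares of 1/8 among Rashida, Maysoon.
Rashida is living and takes 1/8.
Maysoon is living and takes 1/8.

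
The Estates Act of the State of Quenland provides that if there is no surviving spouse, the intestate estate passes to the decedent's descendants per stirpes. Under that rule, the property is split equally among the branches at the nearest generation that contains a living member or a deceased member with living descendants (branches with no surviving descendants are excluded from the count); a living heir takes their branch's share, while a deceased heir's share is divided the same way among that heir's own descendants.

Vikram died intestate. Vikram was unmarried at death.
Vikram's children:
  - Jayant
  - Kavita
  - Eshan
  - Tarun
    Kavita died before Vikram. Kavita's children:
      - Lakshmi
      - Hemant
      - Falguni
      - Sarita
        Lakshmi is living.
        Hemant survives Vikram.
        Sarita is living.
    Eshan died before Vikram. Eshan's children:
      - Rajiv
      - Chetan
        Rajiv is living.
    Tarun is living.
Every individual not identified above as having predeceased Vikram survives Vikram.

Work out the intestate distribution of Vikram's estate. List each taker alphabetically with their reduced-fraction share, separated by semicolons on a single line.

There is no surviving spouse, so the entire estate passes to Vikram's descendants per stirpes.
The estate is divided into 4 equal shares of 1/4 among Jayant, Kavita, Eshan, Tarun.
Jayant is living and takes 1/4.
Kavita predeceased; the 1/4 allotted to Kavita's branch passes to Kavita's issue by representation.
The 1/4 is divided into 4 equal shares of 1/16 among Lakshmi, Hemant, Falguni, Sarita.
Lakshmi is living and takes 1/16.
Hemant is living and takes 1/16.
Falguni is living and takes 1/16.
Sarita is living and takes 1/16.
Eshan predeceased; the 1/4 allotted to Eshan's branch passes to Eshan's issue by representation.
The 1/4 is divided into 2 equal shares of 1/8 among Rajiv, Chetan.
Rajiv is living and takes 1/8.
Chetan is living and takes 1/8.
Tarun is living and takes 1/4.

Chetan 1/8; Falguni 1/16; Hemant 1/16; Jayant 1/4; Lakshmi 1/16; Rajiv 1/8; Sarita 1/16; Tarun 1/4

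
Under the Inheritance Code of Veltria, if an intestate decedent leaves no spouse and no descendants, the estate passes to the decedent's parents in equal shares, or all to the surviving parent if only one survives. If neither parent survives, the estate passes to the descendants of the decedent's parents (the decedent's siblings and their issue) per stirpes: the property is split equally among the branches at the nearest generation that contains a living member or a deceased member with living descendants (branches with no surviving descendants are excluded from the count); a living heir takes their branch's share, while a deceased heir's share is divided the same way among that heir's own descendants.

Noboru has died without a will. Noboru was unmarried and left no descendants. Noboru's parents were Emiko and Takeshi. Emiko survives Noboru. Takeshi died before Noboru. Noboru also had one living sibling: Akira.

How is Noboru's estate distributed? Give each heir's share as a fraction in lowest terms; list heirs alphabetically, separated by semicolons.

Only one parent, Emiko, survives, so Emiko takes the entire estate. The siblings take nothing because a surviving parent has priority.

Emiko 1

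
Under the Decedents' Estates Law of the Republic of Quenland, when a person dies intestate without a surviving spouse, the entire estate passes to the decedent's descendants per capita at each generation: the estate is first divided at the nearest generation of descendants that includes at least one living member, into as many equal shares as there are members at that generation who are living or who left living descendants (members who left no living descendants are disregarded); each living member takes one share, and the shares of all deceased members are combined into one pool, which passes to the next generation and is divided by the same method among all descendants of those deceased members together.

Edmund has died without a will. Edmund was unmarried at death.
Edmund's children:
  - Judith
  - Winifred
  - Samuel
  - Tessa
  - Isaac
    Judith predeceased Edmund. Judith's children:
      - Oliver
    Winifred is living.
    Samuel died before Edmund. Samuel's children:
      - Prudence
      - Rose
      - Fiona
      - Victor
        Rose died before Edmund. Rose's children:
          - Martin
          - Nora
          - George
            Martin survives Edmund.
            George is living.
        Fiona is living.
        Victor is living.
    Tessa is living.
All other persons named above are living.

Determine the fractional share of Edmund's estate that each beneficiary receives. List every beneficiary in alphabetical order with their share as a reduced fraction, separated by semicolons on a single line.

There is no surviving spouse, so the entire estate passes to Edmund's descendants per capita at each generation.
At generation 1 (Judith, Winifred, Samuel, Tessa, Isaac) there are 5 shares of (1)/5 = 1/5 each.
Living: Winifred, Tessa, and Isaac — each takes 1/5.
Deceased: Judith and Samuel. Their combined 2/5 is pooled and carried to generation 2.
At generation 2 (Oliver, Prudence, Rose, Fiona, Victor) there are 5 shares of (2/5)/5 = 2/25 each.
Living: Oliver, Prudence, Fiona, and Victor — each takes 2/25.
Deceased: Rose. That 2/25 share is carried to generation 3.
At generation 3 (Martin, Nora, George) there are 3 shares of (2/25)/3 = 2/75 each.
Living: Martin, Nora, and George — each takes 2/75.

Fiona 2/25; George 2/75; Isaac 1/5; Martin 2/75; Nora 2/75; Oliver 2/25; Prudence 2/25; Tessa 1/5; Victor 2/25; Winifred 1/5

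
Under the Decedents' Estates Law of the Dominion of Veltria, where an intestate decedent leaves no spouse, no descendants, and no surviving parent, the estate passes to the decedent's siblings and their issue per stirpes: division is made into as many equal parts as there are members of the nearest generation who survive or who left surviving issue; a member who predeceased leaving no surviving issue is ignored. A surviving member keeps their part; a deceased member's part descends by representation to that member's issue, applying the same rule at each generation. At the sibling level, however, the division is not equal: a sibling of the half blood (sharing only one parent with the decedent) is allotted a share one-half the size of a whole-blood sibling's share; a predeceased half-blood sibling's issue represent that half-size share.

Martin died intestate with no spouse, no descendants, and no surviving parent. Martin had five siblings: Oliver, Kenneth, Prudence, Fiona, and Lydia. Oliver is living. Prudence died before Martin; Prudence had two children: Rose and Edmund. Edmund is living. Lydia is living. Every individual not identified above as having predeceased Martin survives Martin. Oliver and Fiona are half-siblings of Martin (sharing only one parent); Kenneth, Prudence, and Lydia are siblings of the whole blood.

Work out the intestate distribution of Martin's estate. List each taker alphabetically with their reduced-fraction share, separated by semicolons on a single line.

No spouse, descendants, or parent survives, so the estate passes to Martin's siblings per stirpes.
Half-blood siblings count for one-half the weight of whole-blood siblings at the initial division.
Dividing 1 in proportion to weights (total weight 4): Oliver (weight 1/2) → 1/8; Kenneth (weight 1) → 1/4; Prudence (weight 1) → 1/4; Fiona (weight 1/2) → 1/8; Lydia (weight 1) → 1/4.
Oliver is living and takes 1/8.
Kenneth is living and takes 1/4.
Prudence predeceased; the 1/4 allotted to Prudence's branch passes to Prudence's issue by representation.
The 1/4 is divided into 2 equal shares of 1/8 among Rose, Edmund.
Rose is living and takes 1/8.
Edmund is living and takes 1/8.
Fiona is living and takes 1/8.
Lydia is living and takes 1/4.

Edmund 1/8; Fiona 1/8; Kenneth 1/4; Lydia 1/4; Oliver 1/8; Rose 1/8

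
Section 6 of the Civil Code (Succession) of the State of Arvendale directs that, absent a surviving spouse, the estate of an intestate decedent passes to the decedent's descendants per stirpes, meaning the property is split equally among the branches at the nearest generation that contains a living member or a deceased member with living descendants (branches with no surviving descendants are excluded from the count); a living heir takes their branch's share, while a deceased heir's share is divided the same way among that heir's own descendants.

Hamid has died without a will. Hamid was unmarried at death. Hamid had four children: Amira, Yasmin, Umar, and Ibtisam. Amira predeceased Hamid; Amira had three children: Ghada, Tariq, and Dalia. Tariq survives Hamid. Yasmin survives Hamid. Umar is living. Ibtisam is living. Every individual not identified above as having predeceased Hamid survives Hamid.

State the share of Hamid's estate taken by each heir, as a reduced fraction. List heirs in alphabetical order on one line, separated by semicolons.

Dalia 1/12; Ghada 1/12; Ibtisam 1/4; Tariq 1/12; Umar 1/4; Yasmin 1/4

There is no surviving spouse, so the entire estate passes to Hamid's descendants per stirpes.
The estate is divided into 4 equal shares of 1/4 among Amira, Yasmin, Umar, Ibtisam.
Amira predeceased; the 1/4 allotted to Amira's branch passes to Amira's issue by representation.
The 1/4 is divided into 3 equal shares of 1/12 among Ghada, Tariq, Dalia.
Ghada is living and takes 1/12.
Tariq is living and takes 1/12.
Dalia is living and takes 1/12.
Yasmin is living and takes 1/4.
Umar is living and takes 1/4.
Ibtisam is living and takes 1/4.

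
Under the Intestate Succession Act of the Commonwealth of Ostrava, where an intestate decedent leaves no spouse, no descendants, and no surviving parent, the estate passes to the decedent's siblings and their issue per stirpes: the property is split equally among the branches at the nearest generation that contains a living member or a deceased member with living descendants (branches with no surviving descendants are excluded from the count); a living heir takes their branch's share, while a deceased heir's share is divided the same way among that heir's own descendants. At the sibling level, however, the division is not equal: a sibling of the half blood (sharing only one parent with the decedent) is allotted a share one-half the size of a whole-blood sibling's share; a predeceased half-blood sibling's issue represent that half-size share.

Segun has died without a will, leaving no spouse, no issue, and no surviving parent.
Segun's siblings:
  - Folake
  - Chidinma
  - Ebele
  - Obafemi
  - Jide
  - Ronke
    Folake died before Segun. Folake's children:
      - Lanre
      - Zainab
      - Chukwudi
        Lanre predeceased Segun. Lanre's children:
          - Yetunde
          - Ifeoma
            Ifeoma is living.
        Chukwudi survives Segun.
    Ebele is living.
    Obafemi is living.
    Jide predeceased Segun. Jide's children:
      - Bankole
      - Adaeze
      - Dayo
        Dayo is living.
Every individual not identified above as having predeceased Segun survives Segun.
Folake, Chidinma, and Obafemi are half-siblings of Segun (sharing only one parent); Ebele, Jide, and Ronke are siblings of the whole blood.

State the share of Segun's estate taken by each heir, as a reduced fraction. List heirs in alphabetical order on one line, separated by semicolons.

No spouse, descendants, or parent survives, so the estate passes to Segun's siblings per stirpes.
Half-blood siblings count for one-half the weight of whole-blood siblings at the initial division.
Dividing 1 in proportion to weights (total weight 9/2): Folake (weight 1/2) → 1/9; Chidinma (weight 1/2) → 1/9; Ebele (weight 1) → 2/9; Obafemi (weight 1/2) → 1/9; Jide (weight 1) → 2/9; Ronke (weight 1) → 2/9.
Folake predeceased; the 1/9 allotted to Folake's branch passes to Folake's issue by representation.
The 1/9 is divided into 3 equal shares of 1/27 among Lanre, Zainab, Chukwudi.
Lanre predeceased; the 1/27 allotted to Lanre's branch passes to Lanre's issue by representation.
The 1/27 is divided into 2 equal shares of 1/54 among Yetunde, Ifeoma.
Yetunde is living and takes 1/54.
Ifeoma is living and takes 1/54.
Zainab is living and takes 1/27.
Chukwudi is living and takes 1/27.
Chidinma is living and takes 1/9.
Ebele is living and takes 2/9.
Obafemi is living and takes 1/9.
Jide predeceased; the 2/9 allotted to Jide's branch passes to Jide's issue by representation.
The 2/9 is divided into 3 equal shares of 2/27 among Bankole, Adaeze, Dayo.
Bankole is living and takes 2/27.
Adaeze is living and takes 2/27.
Dayo is living and takes 2/27.
Ronke is living and takes 2/9.

Adaeze 2/27; Bankole 2/27; Chidinma 1/9; Chukwudi 1/27; Dayo 2/27; Ebele 2/9; Ifeoma 1/54; Obafemi 1/9; Ronke 2/9; Yetunde 1/54; Zainab 1/27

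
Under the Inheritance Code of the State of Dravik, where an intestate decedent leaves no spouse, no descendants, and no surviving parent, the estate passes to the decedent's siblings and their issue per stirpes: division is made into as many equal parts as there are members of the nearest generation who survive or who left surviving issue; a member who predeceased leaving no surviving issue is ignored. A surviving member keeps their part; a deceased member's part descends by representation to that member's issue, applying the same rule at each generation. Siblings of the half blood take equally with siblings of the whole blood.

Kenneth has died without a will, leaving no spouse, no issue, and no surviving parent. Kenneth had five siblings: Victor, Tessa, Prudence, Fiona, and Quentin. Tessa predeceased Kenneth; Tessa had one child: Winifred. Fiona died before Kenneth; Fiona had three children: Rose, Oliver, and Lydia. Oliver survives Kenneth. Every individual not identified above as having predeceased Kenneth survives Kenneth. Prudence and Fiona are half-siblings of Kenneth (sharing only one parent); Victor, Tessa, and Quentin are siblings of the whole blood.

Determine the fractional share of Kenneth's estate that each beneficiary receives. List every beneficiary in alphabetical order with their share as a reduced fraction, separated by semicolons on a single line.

Lydia 1/15; Oliver 1/15; Prudence 1/5; Quentin 1/5; Rose 1/15; Victor 1/5; Winifred 1/5

No spouse, descendants, or parent survives, so the estate passes to Kenneth's siblings per stirpes.
Half-blood and whole-blood siblings take equally under the stated rule.
The estate is divided into 5 equal shares of 1/5 among Victor, Tessa, Prudence, Fiona, Quentin.
Victor is living and takes 1/5.
Tessa predeceased; the 1/5 allotted to Tessa's branch passes to Tessa's issue by representation.
Winifred is the sole taker at this level and receives the full 1/5.
Prudence is living and takes 1/5.
Fiona predeceased; the 1/5 allotted to Fiona's branch passes to Fiona's issue by representation.
The 1/5 is divided into 3 equal shares of 1/15 among Rose, Oliver, Lydia.
Rose is living and takes 1/15.
Oliver is living and takes 1/15.
Lydia is living and takes 1/15.
Quentin is living and takes 1/5.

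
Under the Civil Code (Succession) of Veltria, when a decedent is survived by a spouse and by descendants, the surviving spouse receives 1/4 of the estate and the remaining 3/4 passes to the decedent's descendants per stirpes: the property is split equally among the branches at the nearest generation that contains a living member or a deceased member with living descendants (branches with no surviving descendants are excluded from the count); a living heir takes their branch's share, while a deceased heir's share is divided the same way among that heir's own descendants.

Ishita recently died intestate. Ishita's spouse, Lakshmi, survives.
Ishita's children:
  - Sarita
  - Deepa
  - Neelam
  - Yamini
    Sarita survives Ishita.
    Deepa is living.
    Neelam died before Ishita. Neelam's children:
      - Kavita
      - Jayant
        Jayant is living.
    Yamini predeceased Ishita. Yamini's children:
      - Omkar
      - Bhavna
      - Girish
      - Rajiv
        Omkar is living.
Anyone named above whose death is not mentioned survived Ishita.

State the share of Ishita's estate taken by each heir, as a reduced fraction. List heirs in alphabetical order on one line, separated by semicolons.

Bhavna 3/64; Deepa 3/16; Girish 3/64; Jayant 3/32; Kavita 3/32; Lakshmi 1/4; Omkar 3/64; Rajiv 3/64; Sarita 3/16

Lakshmi, as surviving spouse, takes 1/4.
The remaining 3/4 passes to Ishita's descendants per stirpes.
The 3/4 is divided into 4 equal shares of 3/16 among Sarita, Deepa, Neelam, Yamini.
Sarita is living and takes 3/16.
Deepa is living and takes 3/16.
Neelam predeceased; the 3/16 allotted to Neelam's branch passes to Neelam's issue by representation.
The 3/16 is divided into 2 equal shares of 3/32 among Kavita, Jayant.
Kavita is living and takes 3/32.
Jayant is living and takes 3/32.
Yamini predeceased; the 3/16 allotted to Yamini's branch passes to Yamini's issue by representation.
The 3/16 is divided into 4 equal shares of 3/64 among Omkar, Bhavna, Girish, Rajiv.
Omkar is living and takes 3/64.
Bhavna is living and takes 3/64.
Girish is living and takes 3/64.
Rajiv is living and takes 3/64.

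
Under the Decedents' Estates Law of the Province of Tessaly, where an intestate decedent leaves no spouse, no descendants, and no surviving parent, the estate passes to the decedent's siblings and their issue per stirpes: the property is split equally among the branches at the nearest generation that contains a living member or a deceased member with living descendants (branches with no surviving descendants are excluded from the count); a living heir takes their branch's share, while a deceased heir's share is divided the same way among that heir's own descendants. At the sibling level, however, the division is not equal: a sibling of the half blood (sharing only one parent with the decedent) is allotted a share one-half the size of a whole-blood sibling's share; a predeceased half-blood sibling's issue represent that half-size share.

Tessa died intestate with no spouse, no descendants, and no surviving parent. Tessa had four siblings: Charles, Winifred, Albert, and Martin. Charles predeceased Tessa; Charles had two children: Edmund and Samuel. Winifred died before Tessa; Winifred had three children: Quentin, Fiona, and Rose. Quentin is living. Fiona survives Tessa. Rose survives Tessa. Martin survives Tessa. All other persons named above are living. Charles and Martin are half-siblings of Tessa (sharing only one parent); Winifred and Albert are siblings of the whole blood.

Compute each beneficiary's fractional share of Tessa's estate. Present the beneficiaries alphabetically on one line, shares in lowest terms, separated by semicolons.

Albert 1/3; Edmund 1/12; Fiona 1/9; Martin 1/6; Quentin 1/9; Rose 1/9; Samuel 1/12

No spouse, descendants, or parent survives, so the estate passes to Tessa's siblings per stirpes.
Half-blood siblings count for one-half the weight of whole-blood siblings at the initial division.
Dividing 1 in proportion to weights (total weight 3): Charles (weight 1/2) → 1/6; Winifred (weight 1) → 1/3; Albert (weight 1) → 1/3; Martin (weight 1/2) → 1/6.
Charles predeceased; the 1/6 allotted to Charles's branch passes to Charles's issue by representation.
The 1/6 is divided into 2 equal shares of 1/12 among Edmund, Samuel.
Edmund is living and takes 1/12.
Samuel is living and takes 1/12.
Winifred predeceased; the 1/3 allotted to Winifred's branch passes to Winifred's issue by representation.
The 1/3 is divided into 3 equal shares of 1/9 among Quentin, Fiona, Rose.
Quentin is living and takes 1/9.
Fiona is living and takes 1/9.
Rose is living and takes 1/9.
Albert is living and takes 1/3.
Martin is living and takes 1/6.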